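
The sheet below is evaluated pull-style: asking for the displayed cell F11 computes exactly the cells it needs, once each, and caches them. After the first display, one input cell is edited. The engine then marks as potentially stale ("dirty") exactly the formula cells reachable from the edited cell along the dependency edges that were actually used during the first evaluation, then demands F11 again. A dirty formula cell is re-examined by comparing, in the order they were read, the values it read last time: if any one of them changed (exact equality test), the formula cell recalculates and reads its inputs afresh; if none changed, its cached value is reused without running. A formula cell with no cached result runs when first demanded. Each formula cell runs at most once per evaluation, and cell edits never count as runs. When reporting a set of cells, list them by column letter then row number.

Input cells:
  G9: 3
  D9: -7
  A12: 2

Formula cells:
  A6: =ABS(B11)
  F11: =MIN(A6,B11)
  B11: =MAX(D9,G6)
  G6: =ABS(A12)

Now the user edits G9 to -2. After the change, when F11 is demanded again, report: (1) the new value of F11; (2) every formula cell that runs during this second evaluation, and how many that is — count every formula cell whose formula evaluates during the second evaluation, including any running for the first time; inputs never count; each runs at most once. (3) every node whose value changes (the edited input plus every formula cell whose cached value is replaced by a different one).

First demand of the output computes:
  G6 = ABS(2) = 2
  B11 = MAX(-7, 2) = 2
  A6 = ABS(2) = 2
  F11 = MIN(2, 2) = 2

After the edit, cleaning proceeds:
  no node depends on G9 at all; the second demand re-runs nothing.

Note the shortcut — nothing in the graph depends on G9 at all, so no recomputation happens.

Demanding F11 again yields 2.
0 formula cells run: none.
The nodes whose values change: G9.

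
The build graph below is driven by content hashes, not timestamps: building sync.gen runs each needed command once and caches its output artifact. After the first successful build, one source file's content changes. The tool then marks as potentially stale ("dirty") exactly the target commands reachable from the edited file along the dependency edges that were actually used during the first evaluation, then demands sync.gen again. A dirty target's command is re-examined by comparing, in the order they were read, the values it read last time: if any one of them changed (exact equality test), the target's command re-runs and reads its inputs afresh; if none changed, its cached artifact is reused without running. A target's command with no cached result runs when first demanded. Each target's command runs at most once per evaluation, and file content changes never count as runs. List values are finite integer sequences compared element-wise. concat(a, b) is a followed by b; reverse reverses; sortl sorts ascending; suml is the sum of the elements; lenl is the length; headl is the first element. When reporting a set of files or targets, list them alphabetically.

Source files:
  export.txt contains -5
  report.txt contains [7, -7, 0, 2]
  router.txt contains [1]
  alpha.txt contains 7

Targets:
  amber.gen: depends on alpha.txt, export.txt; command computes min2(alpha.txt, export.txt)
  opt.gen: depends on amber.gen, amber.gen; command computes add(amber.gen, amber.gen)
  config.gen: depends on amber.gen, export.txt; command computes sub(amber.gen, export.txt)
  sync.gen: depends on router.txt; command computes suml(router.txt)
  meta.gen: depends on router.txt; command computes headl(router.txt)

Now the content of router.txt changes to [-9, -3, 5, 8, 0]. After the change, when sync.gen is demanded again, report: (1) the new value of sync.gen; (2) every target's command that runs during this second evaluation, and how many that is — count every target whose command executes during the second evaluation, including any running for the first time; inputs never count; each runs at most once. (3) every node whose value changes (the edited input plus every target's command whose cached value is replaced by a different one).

Initial pass — values computed on the first demand:
  sync.gen = suml([1]) = 1

Second demand — change propagation:
  sync.gen: re-runs because router.txt [1]->[-9, -3, 5, 8, 0]; new result 1 (unchanged).

sync.gen now evaluates to 1.
Run set: sync.gen (1 run).
Changed values: router.txt.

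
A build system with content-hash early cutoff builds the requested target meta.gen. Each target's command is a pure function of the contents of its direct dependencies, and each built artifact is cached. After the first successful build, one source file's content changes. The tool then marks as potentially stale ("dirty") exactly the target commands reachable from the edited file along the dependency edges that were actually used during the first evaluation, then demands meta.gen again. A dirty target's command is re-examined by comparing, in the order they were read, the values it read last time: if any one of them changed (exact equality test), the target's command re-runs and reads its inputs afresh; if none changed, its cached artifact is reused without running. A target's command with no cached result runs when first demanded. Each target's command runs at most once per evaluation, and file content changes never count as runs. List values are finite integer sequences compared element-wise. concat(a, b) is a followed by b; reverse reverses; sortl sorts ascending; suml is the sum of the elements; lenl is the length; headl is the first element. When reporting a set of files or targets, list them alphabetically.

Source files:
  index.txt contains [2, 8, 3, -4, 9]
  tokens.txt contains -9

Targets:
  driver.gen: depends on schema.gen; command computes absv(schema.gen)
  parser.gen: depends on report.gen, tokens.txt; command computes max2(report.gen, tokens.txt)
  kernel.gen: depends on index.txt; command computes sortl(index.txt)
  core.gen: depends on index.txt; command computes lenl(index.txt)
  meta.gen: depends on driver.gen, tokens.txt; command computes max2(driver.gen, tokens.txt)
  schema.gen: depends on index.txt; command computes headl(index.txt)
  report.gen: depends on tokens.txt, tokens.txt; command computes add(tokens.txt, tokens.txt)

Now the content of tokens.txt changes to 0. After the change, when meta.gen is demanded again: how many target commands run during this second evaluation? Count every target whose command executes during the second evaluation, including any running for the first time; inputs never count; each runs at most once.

First evaluation (everything demanded from the output):
  schema.gen = headl([2, 8, 3, -4, 9]) = 2
  driver.gen = absv(2) = 2
  meta.gen = max2(2, -9) = 2

Propagation after the edit:
  meta.gen: runs — tokens.txt -9->0; result 2 (same value as before).

Target commands that run: meta.gen — 1 in total.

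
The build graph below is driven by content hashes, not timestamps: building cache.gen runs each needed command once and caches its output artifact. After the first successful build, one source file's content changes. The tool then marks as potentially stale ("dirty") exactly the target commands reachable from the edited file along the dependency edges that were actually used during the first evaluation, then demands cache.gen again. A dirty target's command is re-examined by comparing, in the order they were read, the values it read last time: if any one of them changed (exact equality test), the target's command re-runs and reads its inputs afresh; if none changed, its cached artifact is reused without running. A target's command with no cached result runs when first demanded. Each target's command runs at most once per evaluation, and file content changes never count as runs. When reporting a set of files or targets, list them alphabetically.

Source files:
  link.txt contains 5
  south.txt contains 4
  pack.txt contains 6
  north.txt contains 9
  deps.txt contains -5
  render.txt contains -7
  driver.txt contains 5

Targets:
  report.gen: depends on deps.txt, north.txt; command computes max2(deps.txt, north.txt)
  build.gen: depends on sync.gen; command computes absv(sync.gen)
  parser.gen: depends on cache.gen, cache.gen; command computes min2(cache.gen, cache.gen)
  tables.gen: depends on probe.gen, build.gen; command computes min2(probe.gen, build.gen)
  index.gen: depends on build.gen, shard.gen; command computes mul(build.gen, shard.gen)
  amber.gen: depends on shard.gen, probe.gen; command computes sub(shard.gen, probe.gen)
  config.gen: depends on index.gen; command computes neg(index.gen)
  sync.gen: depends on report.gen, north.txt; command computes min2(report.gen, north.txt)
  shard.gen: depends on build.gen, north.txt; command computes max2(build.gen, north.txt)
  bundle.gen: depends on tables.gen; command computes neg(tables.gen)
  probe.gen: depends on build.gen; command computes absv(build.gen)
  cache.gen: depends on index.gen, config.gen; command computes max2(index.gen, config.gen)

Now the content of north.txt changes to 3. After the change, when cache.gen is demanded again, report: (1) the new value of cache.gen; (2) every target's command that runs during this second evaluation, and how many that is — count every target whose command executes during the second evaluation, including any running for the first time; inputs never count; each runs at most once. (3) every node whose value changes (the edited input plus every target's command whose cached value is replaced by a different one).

Initial pass — values computed on the first demand:
  report.gen = max2(-5, 9) = 9
  sync.gen = min2(9, 9) = 9
  build.gen = absv(9) = 9
  shard.gen = max2(9, 9) = 9
  index.gen = mul(9, 9) = 81
  config.gen = neg(81) = -81
  cache.gen = max2(81, -81) = 81

Second demand — change propagation:
  report.gen: re-runs because north.txt 9->3; new result 3.
  sync.gen: re-runs because report.gen 9->3; north.txt 9->3; new result 3.
  build.gen: re-runs because sync.gen 9->3; new result 3.
  shard.gen: re-runs because build.gen 9->3; north.txt 9->3; new result 3.
  index.gen: re-runs because build.gen 9->3; shard.gen 9->3; new result 9.
  config.gen: re-runs because index.gen 81->9; new result -9.
  cache.gen: re-runs because index.gen 81->9; config.gen -81->-9; new result 9.

cache.gen now evaluates to 9.
Run set: build.gen, cache.gen, config.gen, index.gen, report.gen, shard.gen, sync.gen (7 run).
Changed values: build.gen, cache.gen, config.gen, index.gen, north.txt, report.gen, shard.gen, sync.gen.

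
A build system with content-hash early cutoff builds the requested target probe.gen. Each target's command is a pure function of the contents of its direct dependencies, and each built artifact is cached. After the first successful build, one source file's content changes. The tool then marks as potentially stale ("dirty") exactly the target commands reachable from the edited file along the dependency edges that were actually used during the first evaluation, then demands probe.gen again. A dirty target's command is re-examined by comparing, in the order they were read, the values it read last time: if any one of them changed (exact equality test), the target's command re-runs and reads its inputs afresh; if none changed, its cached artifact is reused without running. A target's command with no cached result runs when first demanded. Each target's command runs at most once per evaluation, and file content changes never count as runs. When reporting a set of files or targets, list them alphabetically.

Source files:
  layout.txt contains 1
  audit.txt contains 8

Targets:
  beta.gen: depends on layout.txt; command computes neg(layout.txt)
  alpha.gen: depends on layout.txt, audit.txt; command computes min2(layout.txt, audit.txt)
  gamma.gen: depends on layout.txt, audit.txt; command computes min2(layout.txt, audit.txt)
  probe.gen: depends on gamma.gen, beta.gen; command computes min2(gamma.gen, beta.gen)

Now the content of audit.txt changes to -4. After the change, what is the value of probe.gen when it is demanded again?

First evaluation (everything demanded from the output):
  beta.gen = neg(1) = -1
  gamma.gen = min2(1, 8) = 1
  probe.gen = min2(1, -1) = -1

Propagation after the edit:
  gamma.gen: runs — audit.txt 8->-4; result -4.
  probe.gen: runs — gamma.gen 1->-4; result -4.

New value of probe.gen: -4.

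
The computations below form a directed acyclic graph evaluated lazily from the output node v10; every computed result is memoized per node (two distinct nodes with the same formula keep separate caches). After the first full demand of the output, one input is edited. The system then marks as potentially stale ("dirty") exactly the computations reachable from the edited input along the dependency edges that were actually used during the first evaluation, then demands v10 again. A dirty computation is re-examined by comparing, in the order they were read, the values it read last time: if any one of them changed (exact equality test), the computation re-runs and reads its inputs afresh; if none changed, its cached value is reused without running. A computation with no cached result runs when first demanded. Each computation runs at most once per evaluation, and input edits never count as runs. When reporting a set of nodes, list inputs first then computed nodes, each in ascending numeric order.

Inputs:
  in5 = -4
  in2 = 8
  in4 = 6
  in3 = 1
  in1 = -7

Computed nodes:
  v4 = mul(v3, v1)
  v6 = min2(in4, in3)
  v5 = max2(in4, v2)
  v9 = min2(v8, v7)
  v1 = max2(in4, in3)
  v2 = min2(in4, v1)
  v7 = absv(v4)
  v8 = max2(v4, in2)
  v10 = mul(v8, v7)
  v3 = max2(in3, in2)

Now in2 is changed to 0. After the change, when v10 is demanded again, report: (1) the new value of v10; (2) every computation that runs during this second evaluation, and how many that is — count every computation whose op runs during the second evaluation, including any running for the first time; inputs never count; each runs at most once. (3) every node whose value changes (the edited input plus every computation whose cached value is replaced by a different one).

Demanding v10 again yields 36.
5 computations run: v3, v4, v7, v8, v10.
The nodes whose values change: in2, v3, v4, v7, v8, v10.

First demand of the output computes:
  v1 = max2(6, 1) = 6
  v3 = max2(1, 8) = 8
  v4 = mul(8, 6) = 48
  v7 = absv(48) = 48
  v8 = max2(48, 8) = 48
  v10 = mul(48, 48) = 2304

After the edit, cleaning proceeds:
  v3: a read changed (in2 8->0) — executes, giving 1.
  v4: a read changed (v3 8->1) — executes, giving 6.
  v7: a read changed (v4 48->6) — executes, giving 6.
  v8: a read changed (v4 48->6; in2 8->0) — executes, giving 6.
  v10: a read changed (v8 48->6; v7 48->6) — executes, giving 36.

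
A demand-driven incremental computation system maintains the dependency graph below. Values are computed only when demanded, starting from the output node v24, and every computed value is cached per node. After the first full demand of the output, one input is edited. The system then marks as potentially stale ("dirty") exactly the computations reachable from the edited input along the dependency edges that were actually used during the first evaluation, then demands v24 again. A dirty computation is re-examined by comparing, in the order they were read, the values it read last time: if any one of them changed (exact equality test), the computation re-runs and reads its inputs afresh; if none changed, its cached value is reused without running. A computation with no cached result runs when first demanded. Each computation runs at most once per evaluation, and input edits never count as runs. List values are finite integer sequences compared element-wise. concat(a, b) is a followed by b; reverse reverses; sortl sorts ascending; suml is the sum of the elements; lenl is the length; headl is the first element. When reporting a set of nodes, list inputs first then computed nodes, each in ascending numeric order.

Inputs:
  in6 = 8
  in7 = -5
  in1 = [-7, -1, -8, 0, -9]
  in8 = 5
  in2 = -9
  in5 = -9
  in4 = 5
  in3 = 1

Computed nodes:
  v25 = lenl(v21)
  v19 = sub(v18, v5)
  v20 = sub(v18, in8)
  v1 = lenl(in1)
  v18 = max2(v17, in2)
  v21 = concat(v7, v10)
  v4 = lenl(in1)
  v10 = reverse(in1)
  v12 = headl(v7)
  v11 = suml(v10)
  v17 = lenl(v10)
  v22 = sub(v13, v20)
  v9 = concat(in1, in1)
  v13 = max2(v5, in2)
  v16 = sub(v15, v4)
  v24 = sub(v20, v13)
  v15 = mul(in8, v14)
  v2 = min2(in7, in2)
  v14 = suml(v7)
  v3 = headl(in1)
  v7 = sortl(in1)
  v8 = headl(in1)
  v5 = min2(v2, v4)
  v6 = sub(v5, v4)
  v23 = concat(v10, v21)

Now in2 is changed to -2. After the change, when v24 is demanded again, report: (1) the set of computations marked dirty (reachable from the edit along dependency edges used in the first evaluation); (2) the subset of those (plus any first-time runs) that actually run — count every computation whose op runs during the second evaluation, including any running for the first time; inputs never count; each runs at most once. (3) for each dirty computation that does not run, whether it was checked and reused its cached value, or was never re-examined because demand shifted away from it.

First evaluation (everything demanded from the output):
  v2 = min2(-5, -9) = -9
  v4 = lenl([-7, -1, -8, 0, -9]) = 5
  v5 = min2(-9, 5) = -9
  v10 = reverse([-7, -1, -8, 0, -9]) = [-9, 0, -8, -1, -7]
  v13 = max2(-9, -9) = -9
  v17 = lenl([-9, 0, -8, -1, -7]) = 5
  v18 = max2(5, -9) = 5
  v20 = sub(5, 5) = 0
  v24 = sub(0, -9) = 9

Propagation after the edit:
  v2: runs — in2 -9->-2; result -5.
  v5: runs — v2 -9->-5; result -5.
  v13: runs — v5 -9->-5; in2 -9->-2; result -2.
  v18: runs — in2 -9->-2; result 5 (same value as before).
  v20: checked — values it read are unchanged (v18 unchanged, in8 unchanged); reused cached 0 without running.
  v24: runs — v13 -9->-2; result 2.

Key observation: the cutoff stops propagation at v20 — its inputs' values are unchanged, so it reuses its cache.

Marked dirty: v2, v5, v13, v18, v20, v24.
Computations that run: v2, v5, v13, v18, v24 — 5 in total.
Checked but reused from cache: v20.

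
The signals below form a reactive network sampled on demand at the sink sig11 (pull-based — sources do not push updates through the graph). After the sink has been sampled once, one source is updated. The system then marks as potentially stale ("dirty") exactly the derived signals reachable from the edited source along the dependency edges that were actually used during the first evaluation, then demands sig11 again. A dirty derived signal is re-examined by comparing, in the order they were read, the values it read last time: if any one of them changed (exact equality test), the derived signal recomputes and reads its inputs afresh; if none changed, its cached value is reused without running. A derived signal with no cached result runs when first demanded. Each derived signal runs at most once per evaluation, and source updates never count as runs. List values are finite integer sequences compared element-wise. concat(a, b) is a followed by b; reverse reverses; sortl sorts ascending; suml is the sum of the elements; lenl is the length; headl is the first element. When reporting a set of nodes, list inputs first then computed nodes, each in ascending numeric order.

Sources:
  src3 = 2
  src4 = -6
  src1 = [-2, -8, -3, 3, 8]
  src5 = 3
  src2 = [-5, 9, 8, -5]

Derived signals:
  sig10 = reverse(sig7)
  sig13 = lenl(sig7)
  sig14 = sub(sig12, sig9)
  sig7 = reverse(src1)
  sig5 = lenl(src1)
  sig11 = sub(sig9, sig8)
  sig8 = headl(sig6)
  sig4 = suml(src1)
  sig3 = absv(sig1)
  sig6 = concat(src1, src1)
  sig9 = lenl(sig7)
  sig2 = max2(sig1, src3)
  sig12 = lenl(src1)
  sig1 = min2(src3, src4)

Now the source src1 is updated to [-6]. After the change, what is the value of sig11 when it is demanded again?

sig11 now evaluates to 7.

Initial pass — values computed on the first demand:
  sig6 = concat([-2, -8, -3, 3, 8], [-2, -8, -3, 3, 8]) = [-2, -8, -3, 3, 8, -2, -8, -3, 3, 8]
  sig7 = reverse([-2, -8, -3, 3, 8]) = [8, 3, -3, -8, -2]
  sig8 = headl([-2, -8, -3, 3, 8, -2, -8, -3, 3, 8]) = -2
  sig9 = lenl([8, 3, -3, -8, -2]) = 5
  sig11 = sub(5, -2) = 7

Second demand — change propagation:
  sig6: re-runs because src1 [-2, -8, -3, 3, 8]->[-6]; src1 [-2, -8, -3, 3, 8]->[-6]; new result [-6, -6].
  sig7: re-runs because src1 [-2, -8, -3, 3, 8]->[-6]; new result [-6].
  sig8: re-runs because sig6 [-2, -8, -3, 3, 8, -2, -8, -3, 3, 8]->[-6, -6]; new result -6.
  sig9: re-runs because sig7 [8, 3, -3, -8, -2]->[-6]; new result 1.
  sig11: re-runs because sig9 5->1; sig8 -2->-6; new result 7 (unchanged).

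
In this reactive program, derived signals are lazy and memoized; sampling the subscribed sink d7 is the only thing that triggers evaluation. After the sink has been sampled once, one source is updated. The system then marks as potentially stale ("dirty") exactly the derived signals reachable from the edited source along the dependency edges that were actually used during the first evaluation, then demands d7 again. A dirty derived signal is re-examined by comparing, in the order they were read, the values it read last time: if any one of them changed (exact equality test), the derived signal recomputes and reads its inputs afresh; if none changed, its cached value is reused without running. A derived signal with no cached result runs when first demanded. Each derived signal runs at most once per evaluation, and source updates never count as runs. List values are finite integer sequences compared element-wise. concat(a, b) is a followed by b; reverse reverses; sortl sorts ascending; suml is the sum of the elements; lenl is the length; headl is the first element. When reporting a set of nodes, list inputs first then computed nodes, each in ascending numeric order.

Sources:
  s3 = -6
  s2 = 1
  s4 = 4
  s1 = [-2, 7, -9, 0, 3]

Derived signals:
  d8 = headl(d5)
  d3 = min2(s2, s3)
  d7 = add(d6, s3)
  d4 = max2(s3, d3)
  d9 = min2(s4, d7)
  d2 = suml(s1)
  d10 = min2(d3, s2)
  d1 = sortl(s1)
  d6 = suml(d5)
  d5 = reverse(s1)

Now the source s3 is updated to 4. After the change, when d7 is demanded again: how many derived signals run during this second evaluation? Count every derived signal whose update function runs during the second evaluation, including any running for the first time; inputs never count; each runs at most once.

1 derived signals run: d7.

First demand of the output computes:
  d5 = reverse([-2, 7, -9, 0, 3]) = [3, 0, -9, 7, -2]
  d6 = suml([3, 0, -9, 7, -2]) = -1
  d7 = add(-1, -6) = -7

After the edit, cleaning proceeds:
  d7: a read changed (s3 -6->4) — executes, giving 3.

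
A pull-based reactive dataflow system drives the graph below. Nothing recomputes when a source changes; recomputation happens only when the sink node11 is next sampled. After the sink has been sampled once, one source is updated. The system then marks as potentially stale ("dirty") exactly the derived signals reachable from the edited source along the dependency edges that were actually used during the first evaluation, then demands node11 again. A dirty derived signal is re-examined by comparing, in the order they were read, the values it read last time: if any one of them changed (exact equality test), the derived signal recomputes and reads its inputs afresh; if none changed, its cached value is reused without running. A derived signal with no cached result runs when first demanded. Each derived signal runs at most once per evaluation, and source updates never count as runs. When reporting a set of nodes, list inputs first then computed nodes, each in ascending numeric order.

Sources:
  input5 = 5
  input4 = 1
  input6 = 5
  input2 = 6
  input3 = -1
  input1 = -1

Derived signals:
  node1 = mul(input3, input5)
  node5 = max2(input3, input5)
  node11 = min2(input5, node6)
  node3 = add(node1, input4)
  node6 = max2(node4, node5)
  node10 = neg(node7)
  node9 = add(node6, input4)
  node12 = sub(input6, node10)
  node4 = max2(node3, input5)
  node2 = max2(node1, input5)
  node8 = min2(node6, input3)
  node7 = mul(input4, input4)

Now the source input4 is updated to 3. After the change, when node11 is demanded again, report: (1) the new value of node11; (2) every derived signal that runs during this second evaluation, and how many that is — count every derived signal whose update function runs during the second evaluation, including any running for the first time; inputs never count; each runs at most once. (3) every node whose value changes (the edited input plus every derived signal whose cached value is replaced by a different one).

First evaluation (everything demanded from the output):
  node1 = mul(-1, 5) = -5
  node3 = add(-5, 1) = -4
  node4 = max2(-4, 5) = 5
  node5 = max2(-1, 5) = 5
  node6 = max2(5, 5) = 5
  node11 = min2(5, 5) = 5

Propagation after the edit:
  node3: runs — input4 1->3; result -2.
  node4: runs — node3 -4->-2; result 5 (same value as before).
  node6: checked — values it read are unchanged (node4 unchanged, node5 unchanged); reused cached 5 without running.
  node11: checked — values it read are unchanged (input5 unchanged, node6 unchanged); reused cached 5 without running.

Key observation: the change is absorbed at node4 — it re-runs but produces the same value, and the output's value is unchanged.

New value of node11: 5.
Derived signals that run: node3, node4 — 2 in total.
Values that change: input4, node3.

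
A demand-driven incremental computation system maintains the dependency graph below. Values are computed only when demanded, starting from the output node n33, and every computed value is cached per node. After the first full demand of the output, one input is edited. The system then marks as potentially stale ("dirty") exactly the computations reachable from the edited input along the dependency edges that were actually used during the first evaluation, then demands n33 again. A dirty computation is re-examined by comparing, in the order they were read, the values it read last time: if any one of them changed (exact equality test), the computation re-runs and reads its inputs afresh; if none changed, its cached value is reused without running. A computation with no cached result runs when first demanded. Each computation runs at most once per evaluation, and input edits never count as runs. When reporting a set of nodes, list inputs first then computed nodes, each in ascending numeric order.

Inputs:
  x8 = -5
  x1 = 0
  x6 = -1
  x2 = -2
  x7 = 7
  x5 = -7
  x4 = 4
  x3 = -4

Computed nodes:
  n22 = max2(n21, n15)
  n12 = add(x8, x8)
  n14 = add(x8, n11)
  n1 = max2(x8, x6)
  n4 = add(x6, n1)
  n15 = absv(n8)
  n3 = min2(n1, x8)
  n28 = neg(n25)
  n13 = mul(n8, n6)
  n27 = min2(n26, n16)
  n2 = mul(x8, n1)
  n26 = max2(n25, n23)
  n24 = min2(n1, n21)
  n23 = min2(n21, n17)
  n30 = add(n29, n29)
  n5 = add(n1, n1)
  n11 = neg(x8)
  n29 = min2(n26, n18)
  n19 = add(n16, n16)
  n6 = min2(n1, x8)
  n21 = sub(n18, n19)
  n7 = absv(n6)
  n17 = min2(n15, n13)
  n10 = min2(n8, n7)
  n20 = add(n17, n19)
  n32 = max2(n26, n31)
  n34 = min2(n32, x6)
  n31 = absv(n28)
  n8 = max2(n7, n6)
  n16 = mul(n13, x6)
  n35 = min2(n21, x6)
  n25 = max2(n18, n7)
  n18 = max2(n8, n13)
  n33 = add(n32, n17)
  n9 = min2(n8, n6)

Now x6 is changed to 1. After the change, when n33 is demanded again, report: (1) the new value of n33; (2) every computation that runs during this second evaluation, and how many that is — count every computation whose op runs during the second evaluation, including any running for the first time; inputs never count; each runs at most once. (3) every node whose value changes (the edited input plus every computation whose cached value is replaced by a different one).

New value of n33: -20.
Computations that run: n1, n6, n16, n19, n21, n23, n26 — 7 in total.
Values that change: x6, n1, n16, n19, n21, n23.
Key observation: the cutoff stops propagation at n7 — its inputs' values are unchanged, so it reuses its cache.

First evaluation (everything demanded from the output):
  n1 = max2(-5, -1) = -1
  n6 = min2(-1, -5) = -5
  n7 = absv(-5) = 5
  n8 = max2(5, -5) = 5
  n13 = mul(5, -5) = -25
  n15 = absv(5) = 5
  n16 = mul(-25, -1) = 25
  n17 = min2(5, -25) = -25
  n18 = max2(5, -25) = 5
  n19 = add(25, 25) = 50
  n21 = sub(5, 50) = -45
  n23 = min2(-45, -25) = -45
  n25 = max2(5, 5) = 5
  n26 = max2(5, -45) = 5
  n28 = neg(5) = -5
  n31 = absv(-5) = 5
  n32 = max2(5, 5) = 5
  n33 = add(5, -25) = -20

Propagation after the edit:
  n1: runs — x6 -1->1; result 1.
  n6: runs — n1 -1->1; result -5 (same value as before).
  n7: checked — values it read are unchanged (n6 unchanged); reused cached 5 without running.
  n8: checked — values it read are unchanged (n7 unchanged, n6 unchanged); reused cached 5 without running.
  n13: checked — values it read are unchanged (n8 unchanged, n6 unchanged); reused cached -25 without running.
  n15: checked — values it read are unchanged (n8 unchanged); reused cached 5 without running.
  n16: runs — x6 -1->1; result -25.
  n17: checked — values it read are unchanged (n15 unchanged, n13 unchanged); reused cached -25 without running.
  n18: checked — values it read are unchanged (n8 unchanged, n13 unchanged); reused cached 5 without running.
  n19: runs — n16 25->-25; n16 25->-25; result -50.
  n21: runs — n19 50->-50; result 55.
  n23: runs — n21 -45->55; result -25.
  n25: checked — values it read are unchanged (n18 unchanged, n7 unchanged); reused cached 5 without running.
  n26: runs — n23 -45->-25; result 5 (same value as before).
  n28: checked — values it read are unchanged (n25 unchanged); reused cached -5 without running.
  n31: checked — values it read are unchanged (n28 unchanged); reused cached 5 without running.
  n32: checked — values it read are unchanged (n26 unchanged, n31 unchanged); reused cached 5 without running.
  n33: checked — values it read are unchanged (n32 unchanged, n17 unchanged); reused cached -20 without running.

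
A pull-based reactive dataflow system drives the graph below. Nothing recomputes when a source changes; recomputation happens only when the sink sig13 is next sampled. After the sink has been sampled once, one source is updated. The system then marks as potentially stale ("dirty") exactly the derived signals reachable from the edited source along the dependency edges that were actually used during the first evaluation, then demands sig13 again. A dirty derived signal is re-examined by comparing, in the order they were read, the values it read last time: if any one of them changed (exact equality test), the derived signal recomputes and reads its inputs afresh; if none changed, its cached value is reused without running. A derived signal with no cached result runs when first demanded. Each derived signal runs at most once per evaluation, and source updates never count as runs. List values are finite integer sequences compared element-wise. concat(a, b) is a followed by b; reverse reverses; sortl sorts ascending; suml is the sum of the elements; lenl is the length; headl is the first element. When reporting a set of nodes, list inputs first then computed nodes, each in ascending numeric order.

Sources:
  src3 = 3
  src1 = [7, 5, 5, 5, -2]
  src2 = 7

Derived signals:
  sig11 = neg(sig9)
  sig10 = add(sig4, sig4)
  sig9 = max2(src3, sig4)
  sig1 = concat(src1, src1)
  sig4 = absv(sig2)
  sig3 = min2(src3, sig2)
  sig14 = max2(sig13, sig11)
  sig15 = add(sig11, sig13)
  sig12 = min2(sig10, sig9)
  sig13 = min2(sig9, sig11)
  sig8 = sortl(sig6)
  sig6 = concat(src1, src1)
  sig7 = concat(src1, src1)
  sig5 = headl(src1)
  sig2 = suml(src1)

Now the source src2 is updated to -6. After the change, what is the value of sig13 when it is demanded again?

New value of sig13: -20.
Key observation: src2 is never demanded by the output, so the edit triggers no recomputation at all.

First evaluation (everything demanded from the output):
  sig2 = suml([7, 5, 5, 5, -2]) = 20
  sig4 = absv(20) = 20
  sig9 = max2(3, 20) = 20
  sig11 = neg(20) = -20
  sig13 = min2(20, -20) = -20

Propagation after the edit:
  src2 feeds no computation that the output demands — nothing is marked dirty and nothing runs.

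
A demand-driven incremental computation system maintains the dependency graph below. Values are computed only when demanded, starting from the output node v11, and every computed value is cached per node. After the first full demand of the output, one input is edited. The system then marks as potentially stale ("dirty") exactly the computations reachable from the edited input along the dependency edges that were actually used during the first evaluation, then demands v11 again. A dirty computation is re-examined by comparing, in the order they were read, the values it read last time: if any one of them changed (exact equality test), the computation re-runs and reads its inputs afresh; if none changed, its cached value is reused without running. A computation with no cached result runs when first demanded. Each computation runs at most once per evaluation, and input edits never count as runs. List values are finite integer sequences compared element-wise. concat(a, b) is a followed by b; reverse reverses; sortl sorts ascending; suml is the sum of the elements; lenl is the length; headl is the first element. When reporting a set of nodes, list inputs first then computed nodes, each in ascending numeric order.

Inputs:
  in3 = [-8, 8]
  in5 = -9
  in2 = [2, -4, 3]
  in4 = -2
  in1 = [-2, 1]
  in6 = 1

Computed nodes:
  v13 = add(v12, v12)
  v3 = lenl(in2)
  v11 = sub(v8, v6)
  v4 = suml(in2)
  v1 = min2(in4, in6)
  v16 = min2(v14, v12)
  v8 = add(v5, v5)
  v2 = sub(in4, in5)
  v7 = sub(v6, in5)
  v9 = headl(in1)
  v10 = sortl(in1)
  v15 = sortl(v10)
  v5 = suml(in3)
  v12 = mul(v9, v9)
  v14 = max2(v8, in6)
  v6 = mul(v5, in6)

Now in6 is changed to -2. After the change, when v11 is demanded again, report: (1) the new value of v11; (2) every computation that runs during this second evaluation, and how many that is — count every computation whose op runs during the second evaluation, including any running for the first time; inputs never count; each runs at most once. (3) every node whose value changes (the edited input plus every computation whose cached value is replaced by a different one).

First evaluation (everything demanded from the output):
  v5 = suml([-8, 8]) = 0
  v6 = mul(0, 1) = 0
  v8 = add(0, 0) = 0
  v11 = sub(0, 0) = 0

Propagation after the edit:
  v6: runs — in6 1->-2; result 0 (same value as before).
  v11: checked — values it read are unchanged (v8 unchanged, v6 unchanged); reused cached 0 without running.

Key observation: the change is absorbed at v6 — it re-runs but produces the same value, and the output's value is unchanged.

New value of v11: 0.
Computations that run: v6 — 1 in total.
Values that change: in6.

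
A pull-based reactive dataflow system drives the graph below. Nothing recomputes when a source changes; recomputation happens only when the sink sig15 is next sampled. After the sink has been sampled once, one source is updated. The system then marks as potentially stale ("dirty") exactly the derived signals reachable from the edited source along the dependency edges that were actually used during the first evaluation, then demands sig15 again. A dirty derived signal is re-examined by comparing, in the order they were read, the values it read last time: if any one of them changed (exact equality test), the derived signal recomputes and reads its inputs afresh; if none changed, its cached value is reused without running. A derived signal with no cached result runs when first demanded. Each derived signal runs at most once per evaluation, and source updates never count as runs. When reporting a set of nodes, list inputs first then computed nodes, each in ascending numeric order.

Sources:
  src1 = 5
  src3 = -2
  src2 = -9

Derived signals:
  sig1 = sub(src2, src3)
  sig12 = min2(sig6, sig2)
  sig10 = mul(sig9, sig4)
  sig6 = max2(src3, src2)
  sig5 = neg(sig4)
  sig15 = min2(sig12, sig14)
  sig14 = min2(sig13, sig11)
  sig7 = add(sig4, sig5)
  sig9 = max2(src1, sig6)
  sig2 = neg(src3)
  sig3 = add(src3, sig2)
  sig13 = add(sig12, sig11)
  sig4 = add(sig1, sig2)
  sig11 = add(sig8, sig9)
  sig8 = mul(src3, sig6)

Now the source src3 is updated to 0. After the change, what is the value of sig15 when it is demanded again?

First evaluation (everything demanded from the output):
  sig2 = neg(-2) = 2
  sig6 = max2(-2, -9) = -2
  sig8 = mul(-2, -2) = 4
  sig9 = max2(5, -2) = 5
  sig11 = add(4, 5) = 9
  sig12 = min2(-2, 2) = -2
  sig13 = add(-2, 9) = 7
  sig14 = min2(7, 9) = 7
  sig15 = min2(-2, 7) = -2

Propagation after the edit:
  sig2: runs — src3 -2->0; result 0.
  sig6: runs — src3 -2->0; result 0.
  sig8: runs — src3 -2->0; sig6 -2->0; result 0.
  sig9: runs — sig6 -2->0; result 5 (same value as before).
  sig11: runs — sig8 4->0; result 5.
  sig12: runs — sig6 -2->0; sig2 2->0; result 0.
  sig13: runs — sig12 -2->0; sig11 9->5; result 5.
  sig14: runs — sig13 7->5; sig11 9->5; result 5.
  sig15: runs — sig12 -2->0; sig14 7->5; result 0.

New value of sig15: 0.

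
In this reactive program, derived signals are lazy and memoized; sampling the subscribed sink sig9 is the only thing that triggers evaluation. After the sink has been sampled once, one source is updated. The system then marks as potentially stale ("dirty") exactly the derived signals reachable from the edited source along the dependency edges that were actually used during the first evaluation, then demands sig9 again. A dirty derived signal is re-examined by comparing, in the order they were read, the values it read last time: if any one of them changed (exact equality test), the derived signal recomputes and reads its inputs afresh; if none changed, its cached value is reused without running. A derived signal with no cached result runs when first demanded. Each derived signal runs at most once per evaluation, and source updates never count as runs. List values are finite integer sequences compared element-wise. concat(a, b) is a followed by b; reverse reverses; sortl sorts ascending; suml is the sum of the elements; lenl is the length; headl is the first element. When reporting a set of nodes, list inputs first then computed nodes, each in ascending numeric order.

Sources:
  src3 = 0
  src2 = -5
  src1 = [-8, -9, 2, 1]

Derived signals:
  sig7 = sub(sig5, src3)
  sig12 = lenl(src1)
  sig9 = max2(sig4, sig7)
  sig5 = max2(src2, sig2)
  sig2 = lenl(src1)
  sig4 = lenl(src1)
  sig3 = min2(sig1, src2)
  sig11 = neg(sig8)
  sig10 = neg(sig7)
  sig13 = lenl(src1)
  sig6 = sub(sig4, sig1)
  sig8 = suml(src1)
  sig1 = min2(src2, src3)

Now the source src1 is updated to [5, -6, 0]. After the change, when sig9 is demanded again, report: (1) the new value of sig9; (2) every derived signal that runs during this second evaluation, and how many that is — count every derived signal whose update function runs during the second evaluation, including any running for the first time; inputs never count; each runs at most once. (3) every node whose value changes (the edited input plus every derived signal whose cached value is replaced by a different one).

First demand of the output computes:
  sig2 = lenl([-8, -9, 2, 1]) = 4
  sig4 = lenl([-8, -9, 2, 1]) = 4
  sig5 = max2(-5, 4) = 4
  sig7 = sub(4, 0) = 4
  sig9 = max2(4, 4) = 4

After the edit, cleaning proceeds:
  sig2: a read changed (src1 [-8, -9, 2, 1]->[5, -6, 0]) — executes, giving 3.
  sig4: a read changed (src1 [-8, -9, 2, 1]->[5, -6, 0]) — executes, giving 3.
  sig5: a read changed (sig2 4->3) — executes, giving 3.
  sig7: a read changed (sig5 4->3) — executes, giving 3.
  sig9: a read changed (sig4 4->3; sig7 4->3) — executes, giving 3.

Demanding sig9 again yields 3.
5 derived signals run: sig2, sig4, sig5, sig7, sig9.
The nodes whose values change: src1, sig2, sig4, sig5, sig7, sig9.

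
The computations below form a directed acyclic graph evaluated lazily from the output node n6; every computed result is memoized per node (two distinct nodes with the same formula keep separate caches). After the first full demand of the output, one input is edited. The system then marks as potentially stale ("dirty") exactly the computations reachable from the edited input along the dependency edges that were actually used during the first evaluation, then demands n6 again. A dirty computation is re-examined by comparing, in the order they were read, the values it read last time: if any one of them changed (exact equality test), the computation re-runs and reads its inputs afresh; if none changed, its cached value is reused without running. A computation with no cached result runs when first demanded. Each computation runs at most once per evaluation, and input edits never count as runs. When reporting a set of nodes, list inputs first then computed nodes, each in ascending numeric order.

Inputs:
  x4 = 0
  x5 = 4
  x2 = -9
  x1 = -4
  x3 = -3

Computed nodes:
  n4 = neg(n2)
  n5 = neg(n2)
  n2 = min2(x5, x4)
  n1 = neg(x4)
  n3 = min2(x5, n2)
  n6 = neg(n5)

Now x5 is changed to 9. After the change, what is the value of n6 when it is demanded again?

First demand of the output computes:
  n2 = min2(4, 0) = 0
  n5 = neg(0) = 0
  n6 = neg(0) = 0

After the edit, cleaning proceeds:
  n2: a read changed (x5 4->9) — executes, giving 0 — identical to its old value.
  n5: dirty, but its reads are unchanged (n2 unchanged); cached 0 stands.
  n6: dirty, but its reads are unchanged (n5 unchanged); cached 0 stands.

Note the absorption at n2: it re-runs yet its value is the same, leaving the output's value untouched.

Demanding n6 again yields 0.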